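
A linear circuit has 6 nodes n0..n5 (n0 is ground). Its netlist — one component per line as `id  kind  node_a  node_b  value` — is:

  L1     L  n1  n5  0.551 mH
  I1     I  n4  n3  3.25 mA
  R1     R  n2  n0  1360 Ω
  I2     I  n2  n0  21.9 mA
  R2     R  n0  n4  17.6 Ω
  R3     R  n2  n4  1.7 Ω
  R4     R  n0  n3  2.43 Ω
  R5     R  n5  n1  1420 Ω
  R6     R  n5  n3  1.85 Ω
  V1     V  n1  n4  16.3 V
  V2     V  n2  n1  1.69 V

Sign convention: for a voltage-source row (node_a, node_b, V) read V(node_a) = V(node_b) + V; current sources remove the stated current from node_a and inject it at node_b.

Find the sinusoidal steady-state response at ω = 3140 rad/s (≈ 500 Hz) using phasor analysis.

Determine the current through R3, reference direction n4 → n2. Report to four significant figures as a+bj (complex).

-10.58+0.000j A

Element admittances at ω=3140 rad/s:
  Y(L1) = 0.000-0.5780j S between n1,n5
  I1: injects 0.00325 A into n3 (from n4)
  Y(R1) = 0.0007353+0.000j S between n2,n0
  I2: injects 0.0219 A into n0 (from n2)
  Y(R2) = 0.05682+0.000j S between n0,n4
  Y(R3) = 0.5882+0.000j S between n2,n4
  Y(R4) = 0.4115+0.000j S between n0,n3
  Y(R5) = 0.0007042+0.000j S between n5,n1
  Y(R6) = 0.5405+0.000j S between n5,n3
  V1: constraint V(n1)−V(n4) = 16.3
  V2: constraint V(n2)−V(n1) = 1.69
Assemble and solve the 7×7 MNA system:
  V(n1)=3.177+0.9951j  V(n2)=4.867+0.9951j  V(n3)=1.750-0.1392j  V(n4)=-13.12+0.9951j  V(n5)=3.076-0.2451j
  i(V1)=-11.32+0.05654j  i(V2)=-10.61-0.0007317j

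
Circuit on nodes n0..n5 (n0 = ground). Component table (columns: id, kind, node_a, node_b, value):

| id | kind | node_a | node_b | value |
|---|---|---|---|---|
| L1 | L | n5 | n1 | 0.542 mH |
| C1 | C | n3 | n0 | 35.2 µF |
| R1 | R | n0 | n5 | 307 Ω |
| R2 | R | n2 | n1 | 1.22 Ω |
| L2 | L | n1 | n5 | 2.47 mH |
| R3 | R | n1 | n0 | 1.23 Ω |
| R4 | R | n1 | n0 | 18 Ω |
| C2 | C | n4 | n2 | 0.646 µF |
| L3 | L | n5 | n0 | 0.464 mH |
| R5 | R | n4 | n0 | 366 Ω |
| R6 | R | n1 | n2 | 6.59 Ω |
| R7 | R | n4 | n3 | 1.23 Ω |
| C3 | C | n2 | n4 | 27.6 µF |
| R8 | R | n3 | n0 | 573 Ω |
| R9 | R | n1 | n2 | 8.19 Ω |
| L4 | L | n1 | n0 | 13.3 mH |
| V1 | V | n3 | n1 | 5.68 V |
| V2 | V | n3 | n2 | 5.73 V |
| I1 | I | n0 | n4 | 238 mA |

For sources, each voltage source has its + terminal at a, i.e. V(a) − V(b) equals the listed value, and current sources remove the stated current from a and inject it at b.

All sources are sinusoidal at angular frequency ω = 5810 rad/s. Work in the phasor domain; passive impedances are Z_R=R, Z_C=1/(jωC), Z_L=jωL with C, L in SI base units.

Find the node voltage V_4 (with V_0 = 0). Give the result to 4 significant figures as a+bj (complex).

MNA unknowns: 5 node voltages V₁..V_5 plus 2 source currents (V1, V2)
L1: Y=0.000-0.3176j on G[5,1]
C1: Y=0.000+0.2045j on G[3,0]
R1: Y=0.003257+0.000j on G[0,5]
R2: Y=0.8197+0.000j on G[2,1]
L2: Y=0.000-0.06968j on G[1,5]
R3: Y=0.8130+0.000j on G[1,0]
R4: Y=0.05556+0.000j on G[1,0]
C2: Y=0.000+0.003753j on G[4,2]
L3: Y=0.000-0.3709j on G[5,0]
R5: Y=0.002732+0.000j on G[4,0]
R6: Y=0.1517+0.000j on G[1,2]
R7: Y=0.8130+0.000j on G[4,3]
C3: Y=0.000+0.1604j on G[2,4]
R8: Y=0.001745+0.000j on G[3,0]
R9: Y=0.1221+0.000j on G[1,2]
L4: Y=0.000-0.01294j on G[1,0]
V1: row V3−V1=5.68, i_V1 at 3,1
V2: row V3−V2=5.73, i_V2 at 3,2
I1: z[0]−=0.238, z[4]+=0.238
solve → V1=0.2399-1.326j, V2=0.1899-1.326j, V3=5.920-1.326j, V4=5.959-2.482j, V5=0.1196-0.6779j
aux → i_V1=-0.005166-1.202j, i_V2=-0.2444-0.9468j

5.959-2.482j V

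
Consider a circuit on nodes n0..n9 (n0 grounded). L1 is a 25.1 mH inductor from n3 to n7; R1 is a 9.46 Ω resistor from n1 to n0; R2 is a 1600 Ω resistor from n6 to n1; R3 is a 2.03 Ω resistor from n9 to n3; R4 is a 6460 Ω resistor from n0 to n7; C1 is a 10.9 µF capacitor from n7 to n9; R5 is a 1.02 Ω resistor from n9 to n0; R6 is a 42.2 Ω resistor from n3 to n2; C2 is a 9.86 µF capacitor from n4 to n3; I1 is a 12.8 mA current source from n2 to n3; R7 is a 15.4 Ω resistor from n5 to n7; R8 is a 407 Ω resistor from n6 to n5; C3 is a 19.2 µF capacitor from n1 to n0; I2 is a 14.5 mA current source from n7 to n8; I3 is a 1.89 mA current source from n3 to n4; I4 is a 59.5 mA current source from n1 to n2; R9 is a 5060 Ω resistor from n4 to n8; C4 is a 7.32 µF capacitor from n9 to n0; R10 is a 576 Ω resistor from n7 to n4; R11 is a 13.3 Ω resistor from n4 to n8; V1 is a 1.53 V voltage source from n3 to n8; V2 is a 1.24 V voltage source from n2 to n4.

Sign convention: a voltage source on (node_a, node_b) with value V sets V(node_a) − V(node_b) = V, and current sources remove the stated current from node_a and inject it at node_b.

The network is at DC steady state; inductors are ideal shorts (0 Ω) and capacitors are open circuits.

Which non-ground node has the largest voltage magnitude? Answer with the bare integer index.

8

Apply KCL at each of the 9 non-ground nodes and solve the resulting linear system.
Node n1: branches {R1, R2, C3, I4} → V_1 = -0.5594
Node n2: branches {R6, I1, I4, V2} → V_2 = 0.4667
Node n3: branches {L1, R3, R6, C2, I1, I3, V1} → V_3 = 0.1803
Node n4: branches {C2, I3, R9, R10, R11, V2} → V_4 = -0.7733
Node n5: branches {R7, R8} → V_5 = 0.1746
Node n6: branches {R2, R8} → V_6 = 0.02578
Node n7: branches {L1, R4, C1, R7, I2, R10} → V_7 = 0.1803
Node n8: branches {I2, R9, R11, V1} → V_8 = -1.350
Node n9: branches {R3, C1, R5, C4} → V_9 = 0.06029
Source currents: i(L1)=0.01655, i(V1)=-0.05796, i(V2)=0.03991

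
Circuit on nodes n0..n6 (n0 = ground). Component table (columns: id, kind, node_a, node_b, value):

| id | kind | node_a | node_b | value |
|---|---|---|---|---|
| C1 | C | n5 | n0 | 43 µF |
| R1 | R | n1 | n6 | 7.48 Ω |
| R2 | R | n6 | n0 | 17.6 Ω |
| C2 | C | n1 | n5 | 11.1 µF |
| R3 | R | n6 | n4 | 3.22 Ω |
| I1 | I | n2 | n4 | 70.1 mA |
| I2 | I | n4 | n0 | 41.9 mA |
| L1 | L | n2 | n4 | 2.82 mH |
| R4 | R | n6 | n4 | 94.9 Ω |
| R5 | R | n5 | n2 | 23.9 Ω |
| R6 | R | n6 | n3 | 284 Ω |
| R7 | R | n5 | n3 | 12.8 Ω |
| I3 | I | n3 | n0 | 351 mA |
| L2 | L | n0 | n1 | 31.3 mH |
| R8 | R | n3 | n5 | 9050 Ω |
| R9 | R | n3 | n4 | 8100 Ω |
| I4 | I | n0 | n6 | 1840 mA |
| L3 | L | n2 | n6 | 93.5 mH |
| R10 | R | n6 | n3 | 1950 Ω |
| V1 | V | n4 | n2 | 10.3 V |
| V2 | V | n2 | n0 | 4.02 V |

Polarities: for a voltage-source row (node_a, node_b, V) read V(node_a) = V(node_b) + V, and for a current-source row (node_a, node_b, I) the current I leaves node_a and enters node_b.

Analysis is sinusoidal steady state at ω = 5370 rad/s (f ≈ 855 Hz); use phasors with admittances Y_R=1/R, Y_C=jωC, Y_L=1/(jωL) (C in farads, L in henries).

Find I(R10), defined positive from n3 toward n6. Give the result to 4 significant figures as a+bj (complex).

MNA unknowns: 6 node voltages V₁..V_6 plus 2 source currents (V1, V2)
C1: Y=0.000+0.2309j on G[5,0]
R1: Y=0.1337+0.000j on G[1,6]
R2: Y=0.05682+0.000j on G[6,0]
C2: Y=0.000+0.05961j on G[1,5]
R3: Y=0.3106+0.000j on G[6,4]
I1: z[2]−=0.0701, z[4]+=0.0701
I2: z[4]−=0.0419, z[0]+=0.0419
L1: Y=0.000-0.06604j on G[2,4]
R4: Y=0.01054+0.000j on G[6,4]
R5: Y=0.04184+0.000j on G[5,2]
R6: Y=0.003521+0.000j on G[6,3]
R7: Y=0.07812+0.000j on G[5,3]
I3: z[3]−=0.351, z[0]+=0.351
L2: Y=0.000-0.005950j on G[0,1]
R8: Y=0.0001105+0.000j on G[3,5]
R9: Y=0.0001235+0.000j on G[3,4]
I4: z[0]−=1.84, z[6]+=1.84
L3: Y=0.000-0.001992j on G[2,6]
R10: Y=0.0005128+0.000j on G[6,3]
V1: row V4−V2=10.3, i_V1 at 4,2
V2: row V2−V0=4.02, i_V2 at 2,0
solve → V1=13.96-5.758j, V2=4.020+0.000j, V3=-0.6924-0.4257j, V4=14.32+0.000j, V5=2.904-0.3735j, V6=16.11-1.450j
aux → i_V1=0.5997+0.2147j, i_V2=0.4800-0.5052j

-0.008614+0.0005251j A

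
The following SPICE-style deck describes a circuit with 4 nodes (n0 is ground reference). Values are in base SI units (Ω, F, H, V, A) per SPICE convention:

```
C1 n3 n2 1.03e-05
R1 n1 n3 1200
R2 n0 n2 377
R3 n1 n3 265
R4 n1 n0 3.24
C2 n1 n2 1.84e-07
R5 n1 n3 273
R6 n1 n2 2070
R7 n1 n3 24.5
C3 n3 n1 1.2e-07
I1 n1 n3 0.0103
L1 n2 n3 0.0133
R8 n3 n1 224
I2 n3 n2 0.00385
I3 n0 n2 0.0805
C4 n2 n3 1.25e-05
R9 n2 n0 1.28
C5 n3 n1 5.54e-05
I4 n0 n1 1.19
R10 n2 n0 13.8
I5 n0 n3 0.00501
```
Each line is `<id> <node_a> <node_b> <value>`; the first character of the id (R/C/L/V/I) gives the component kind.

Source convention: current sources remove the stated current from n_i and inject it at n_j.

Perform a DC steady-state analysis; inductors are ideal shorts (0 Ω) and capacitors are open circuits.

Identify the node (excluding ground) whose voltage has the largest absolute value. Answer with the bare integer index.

1

MNA unknowns: 3 node voltages V₁..V_3 plus 1 source current (L1)
C1: Y=0.000 on G[3,2]
R1: Y=0.0008333 on G[1,3]
R2: Y=0.002653 on G[0,2]
R3: Y=0.003774 on G[1,3]
R4: Y=0.3086 on G[1,0]
C2: Y=0.000 on G[1,2]
R5: Y=0.003663 on G[1,3]
R6: Y=0.0004831 on G[1,2]
R7: Y=0.04082 on G[1,3]
C3: Y=0.000 on G[3,1]
I1: z[1]−=0.0103, z[3]+=0.0103
L1: row V2−V3=0, i_L1 at 2,3
R8: Y=0.004464 on G[3,1]
I2: z[3]−=0.00385, z[2]+=0.00385
I3: z[0]−=0.0805, z[2]+=0.0805
C4: Y=0.000 on G[2,3]
R9: Y=0.7812 on G[2,0]
C5: Y=0.000 on G[3,1]
I4: z[0]−=1.19, z[1]+=1.19
R10: Y=0.07246 on G[2,0]
I5: z[0]−=0.00501, z[3]+=0.00501
solve → V1=3.298, V2=0.3010, V3=0.3010
aux → i_L1=-0.1719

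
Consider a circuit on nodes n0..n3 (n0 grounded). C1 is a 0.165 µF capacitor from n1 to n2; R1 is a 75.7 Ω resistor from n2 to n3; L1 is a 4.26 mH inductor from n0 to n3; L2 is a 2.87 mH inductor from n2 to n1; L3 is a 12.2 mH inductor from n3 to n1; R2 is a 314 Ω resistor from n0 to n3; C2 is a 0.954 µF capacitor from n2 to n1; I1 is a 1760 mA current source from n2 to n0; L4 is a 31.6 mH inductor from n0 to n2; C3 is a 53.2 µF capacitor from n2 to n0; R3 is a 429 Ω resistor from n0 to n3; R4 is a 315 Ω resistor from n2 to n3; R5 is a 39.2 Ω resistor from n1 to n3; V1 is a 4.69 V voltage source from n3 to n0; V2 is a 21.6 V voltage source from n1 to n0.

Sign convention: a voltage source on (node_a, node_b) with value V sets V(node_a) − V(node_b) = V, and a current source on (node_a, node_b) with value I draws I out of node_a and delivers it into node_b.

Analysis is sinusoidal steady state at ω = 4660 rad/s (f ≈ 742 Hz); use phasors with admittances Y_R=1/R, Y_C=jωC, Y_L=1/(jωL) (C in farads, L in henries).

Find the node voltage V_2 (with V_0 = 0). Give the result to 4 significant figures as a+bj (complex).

MNA unknowns: 3 node voltages V₁..V_3 plus 2 source currents (V1, V2)
C1: Y=0.000+0.0007689j on G[1,2]
R1: Y=0.01321+0.000j on G[2,3]
L1: Y=0.000-0.05037j on G[0,3]
L2: Y=0.000-0.07477j on G[2,1]
L3: Y=0.000-0.01759j on G[3,1]
R2: Y=0.003185+0.000j on G[0,3]
C2: Y=0.000+0.004446j on G[2,1]
I1: z[2]−=1.76, z[0]+=1.76
L4: Y=0.000-0.006791j on G[0,2]
C3: Y=0.000+0.2479j on G[2,0]
R3: Y=0.002331+0.000j on G[0,3]
R4: Y=0.003175+0.000j on G[2,3]
R5: Y=0.02551+0.000j on G[1,3]
V1: row V3−V0=4.69, i_V1 at 3,0
V2: row V1−V0=21.6, i_V2 at 1,0
solve → V1=21.60+0.000j, V2=-9.606+8.893j, V3=4.690+0.000j
aux → i_V1=0.1713+0.08453j, i_V2=0.1872+2.468j

-9.606+8.893j V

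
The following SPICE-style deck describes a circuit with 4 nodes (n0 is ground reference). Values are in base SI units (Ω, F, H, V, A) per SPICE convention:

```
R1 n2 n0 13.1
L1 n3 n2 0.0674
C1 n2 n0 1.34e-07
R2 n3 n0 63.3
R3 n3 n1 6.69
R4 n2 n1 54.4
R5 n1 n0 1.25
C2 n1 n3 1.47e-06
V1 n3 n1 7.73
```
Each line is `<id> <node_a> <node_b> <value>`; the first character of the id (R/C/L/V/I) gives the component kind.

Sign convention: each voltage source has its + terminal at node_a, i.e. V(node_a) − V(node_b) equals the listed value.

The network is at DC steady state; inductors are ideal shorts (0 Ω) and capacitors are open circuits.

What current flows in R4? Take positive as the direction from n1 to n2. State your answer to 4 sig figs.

Apply KCL at each of the 3 non-ground nodes and solve the resulting linear system.
Node n1: branches {R3, R4, R5, C2, V1} → V_1 = -0.7983
Node n2: branches {R1, L1, C1, R4} → V_2 = 6.932
Node n3: branches {L1, R2, R3, C2, V1} → V_3 = 6.932
Source currents: i(L1)=0.6712, i(V1)=-1.936

-0.1421 A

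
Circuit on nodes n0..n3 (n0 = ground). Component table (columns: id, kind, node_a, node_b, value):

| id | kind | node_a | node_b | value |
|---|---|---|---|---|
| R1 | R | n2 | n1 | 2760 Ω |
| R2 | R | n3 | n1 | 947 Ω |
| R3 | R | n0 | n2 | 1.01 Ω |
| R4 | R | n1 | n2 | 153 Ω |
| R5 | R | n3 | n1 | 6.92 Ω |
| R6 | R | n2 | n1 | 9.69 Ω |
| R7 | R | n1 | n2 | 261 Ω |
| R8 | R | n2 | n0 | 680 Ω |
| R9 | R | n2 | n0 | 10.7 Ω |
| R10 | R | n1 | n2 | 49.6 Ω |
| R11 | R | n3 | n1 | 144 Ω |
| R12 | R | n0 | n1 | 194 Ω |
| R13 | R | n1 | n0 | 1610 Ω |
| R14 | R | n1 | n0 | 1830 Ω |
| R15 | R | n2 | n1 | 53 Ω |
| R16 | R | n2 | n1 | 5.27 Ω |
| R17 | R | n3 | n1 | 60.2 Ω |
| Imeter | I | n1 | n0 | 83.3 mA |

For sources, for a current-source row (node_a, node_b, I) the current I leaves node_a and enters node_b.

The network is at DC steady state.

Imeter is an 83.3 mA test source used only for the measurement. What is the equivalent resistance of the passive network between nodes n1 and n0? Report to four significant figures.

Apply KCL at each of the 3 non-ground nodes and solve the resulting linear system.
Node n1: branches {R1, R2, R4, R5, R6, R7, R10, R11, R12, R13, R14, R15, R16, R17, Imeter} → V_1 = -0.3123
Node n2: branches {R1, R3, R4, R6, R7, R8, R9, R10, R15, R16} → V_2 = -0.07495
Node n3: branches {R2, R5, R11, R17} → V_3 = -0.3123

R_eq = 3.749 Ω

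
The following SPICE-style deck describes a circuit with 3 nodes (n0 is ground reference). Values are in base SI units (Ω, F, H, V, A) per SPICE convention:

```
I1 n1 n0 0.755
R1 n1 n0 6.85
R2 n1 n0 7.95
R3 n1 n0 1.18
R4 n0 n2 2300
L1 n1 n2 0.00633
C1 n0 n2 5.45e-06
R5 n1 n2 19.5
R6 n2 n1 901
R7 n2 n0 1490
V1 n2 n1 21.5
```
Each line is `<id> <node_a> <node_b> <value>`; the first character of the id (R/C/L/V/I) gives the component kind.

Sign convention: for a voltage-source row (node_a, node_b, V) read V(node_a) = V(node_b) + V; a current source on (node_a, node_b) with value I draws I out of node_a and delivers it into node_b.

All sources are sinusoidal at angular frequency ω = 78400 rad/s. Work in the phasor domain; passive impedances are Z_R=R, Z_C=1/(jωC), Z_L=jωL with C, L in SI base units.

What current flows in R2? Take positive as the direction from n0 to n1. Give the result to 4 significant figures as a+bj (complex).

MNA unknowns: 2 node voltages V₁..V_2 plus 1 source current (V1)
I1: z[1]−=0.755, z[0]+=0.755
R1: Y=0.1460+0.000j on G[1,0]
R2: Y=0.1258+0.000j on G[1,0]
R3: Y=0.8475+0.000j on G[1,0]
R4: Y=0.0004348+0.000j on G[0,2]
L1: Y=0.000-0.002015j on G[1,2]
C1: Y=0.000+0.4273j on G[0,2]
R5: Y=0.05128+0.000j on G[1,2]
R6: Y=0.001110+0.000j on G[2,1]
R7: Y=0.0006711+0.000j on G[2,0]
V1: row V2−V1=21.5, i_V1 at 2,1
solve → V1=-3.337-6.927j, V2=18.16-6.927j
aux → i_V1=-4.106-7.710j

0.4198+0.8713j A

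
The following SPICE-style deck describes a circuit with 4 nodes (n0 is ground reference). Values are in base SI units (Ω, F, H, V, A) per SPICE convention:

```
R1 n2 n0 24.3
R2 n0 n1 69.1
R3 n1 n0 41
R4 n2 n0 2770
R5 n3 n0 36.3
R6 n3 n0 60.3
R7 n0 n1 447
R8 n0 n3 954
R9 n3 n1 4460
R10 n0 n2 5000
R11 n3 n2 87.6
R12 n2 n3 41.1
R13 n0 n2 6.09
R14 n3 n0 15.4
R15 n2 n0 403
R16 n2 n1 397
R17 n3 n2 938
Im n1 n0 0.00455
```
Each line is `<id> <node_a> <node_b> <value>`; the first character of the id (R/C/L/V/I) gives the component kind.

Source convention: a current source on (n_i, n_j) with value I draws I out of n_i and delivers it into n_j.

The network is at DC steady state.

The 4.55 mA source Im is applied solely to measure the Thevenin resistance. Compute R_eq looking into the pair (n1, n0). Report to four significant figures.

R_eq = 22.82 Ω

Element admittances at DC:
  Y(R1) = 0.04115 S between n2,n0
  Y(R2) = 0.01447 S between n0,n1
  Y(R3) = 0.02439 S between n1,n0
  Y(R4) = 0.0003610 S between n2,n0
  Y(R5) = 0.02755 S between n3,n0
  Y(R6) = 0.01658 S between n3,n0
  Y(R7) = 0.002237 S between n0,n1
  Y(R8) = 0.001048 S between n0,n3
  Y(R9) = 0.0002242 S between n3,n1
  Y(R10) = 0.0002000 S between n0,n2
  Y(R11) = 0.01142 S between n3,n2
  Y(R12) = 0.02433 S between n2,n3
  Y(R13) = 0.1642 S between n0,n2
  Y(R14) = 0.06494 S between n3,n0
  Y(R15) = 0.002481 S between n2,n0
  Y(R16) = 0.002519 S between n2,n1
  Y(R17) = 0.001066 S between n3,n2
  Im: injects 0.00455 A into n0 (from n1)
Assemble and solve the 3×3 MNA system:
  V(n1)=-0.1038  V(n2)=-0.001121  V(n3)=-0.0004387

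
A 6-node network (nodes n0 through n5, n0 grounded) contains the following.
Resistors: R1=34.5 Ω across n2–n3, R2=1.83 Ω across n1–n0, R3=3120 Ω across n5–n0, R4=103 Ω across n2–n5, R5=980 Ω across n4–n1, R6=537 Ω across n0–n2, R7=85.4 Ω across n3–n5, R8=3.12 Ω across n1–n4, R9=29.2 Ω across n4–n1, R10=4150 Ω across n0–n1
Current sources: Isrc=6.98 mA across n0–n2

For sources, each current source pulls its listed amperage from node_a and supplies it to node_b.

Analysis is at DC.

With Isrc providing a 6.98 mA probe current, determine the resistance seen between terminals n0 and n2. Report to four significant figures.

Element admittances at DC:
  Y(R1) = 0.02899 S between n2,n3
  Y(R2) = 0.5464 S between n1,n0
  Y(R3) = 0.0003205 S between n5,n0
  Y(R4) = 0.009709 S between n2,n5
  Y(R5) = 0.001020 S between n4,n1
  Y(R6) = 0.001862 S between n0,n2
  Y(R7) = 0.01171 S between n3,n5
  Y(R8) = 0.3205 S between n1,n4
  Y(R9) = 0.03425 S between n4,n1
  Y(R10) = 0.0002410 S between n0,n1
  Isrc: injects 0.00698 A into n2 (from n0)
Assemble and solve the 5×5 MNA system:
  V(n1)=0.000  V(n2)=3.206  V(n3)=3.190  V(n4)=0.000  V(n5)=3.150

R_eq = 459.3 Ω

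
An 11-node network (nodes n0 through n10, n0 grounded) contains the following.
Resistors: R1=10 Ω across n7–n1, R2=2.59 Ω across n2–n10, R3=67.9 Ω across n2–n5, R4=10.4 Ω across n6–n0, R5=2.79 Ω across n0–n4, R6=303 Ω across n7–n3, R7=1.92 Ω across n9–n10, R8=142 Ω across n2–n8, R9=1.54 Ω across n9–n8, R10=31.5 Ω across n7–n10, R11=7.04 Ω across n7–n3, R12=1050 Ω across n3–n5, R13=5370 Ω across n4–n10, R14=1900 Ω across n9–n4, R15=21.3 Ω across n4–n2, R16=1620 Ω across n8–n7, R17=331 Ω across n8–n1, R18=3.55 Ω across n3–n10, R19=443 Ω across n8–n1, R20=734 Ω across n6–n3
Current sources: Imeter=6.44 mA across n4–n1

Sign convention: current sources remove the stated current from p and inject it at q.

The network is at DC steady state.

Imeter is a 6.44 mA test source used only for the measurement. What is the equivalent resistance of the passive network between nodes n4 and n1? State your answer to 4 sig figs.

R_eq = 38.84 Ω

Element admittances at DC:
  Y(R1) = 0.1000 S between n7,n1
  Y(R2) = 0.3861 S between n2,n10
  Y(R3) = 0.01473 S between n2,n5
  Y(R4) = 0.09615 S between n6,n0
  Y(R5) = 0.3584 S between n0,n4
  Y(R6) = 0.003300 S between n7,n3
  Y(R7) = 0.5208 S between n9,n10
  Y(R8) = 0.007042 S between n2,n8
  Y(R9) = 0.6494 S between n9,n8
  Y(R10) = 0.03175 S between n7,n10
  Y(R11) = 0.1420 S between n7,n3
  Y(R12) = 0.0009524 S between n3,n5
  Y(R13) = 0.0001862 S between n4,n10
  Y(R14) = 0.0005263 S between n9,n4
  Y(R15) = 0.04695 S between n4,n2
  Y(R16) = 0.0006173 S between n8,n7
  Y(R17) = 0.003021 S between n8,n1
  Y(R18) = 0.2817 S between n3,n10
  Y(R19) = 0.002257 S between n8,n1
  Y(R20) = 0.001362 S between n6,n3
  Imeter: injects 0.00644 A into n1 (from n4)
Assemble and solve the 10×10 MNA system:
  V(n1)=0.2496  V(n2)=0.1298  V(n3)=0.1601  V(n4)=-0.0006001  V(n5)=0.1316  V(n6)=0.002237  V(n7)=0.1906  V(n8)=0.1467  V(n9)=0.1460  V(n10)=0.1452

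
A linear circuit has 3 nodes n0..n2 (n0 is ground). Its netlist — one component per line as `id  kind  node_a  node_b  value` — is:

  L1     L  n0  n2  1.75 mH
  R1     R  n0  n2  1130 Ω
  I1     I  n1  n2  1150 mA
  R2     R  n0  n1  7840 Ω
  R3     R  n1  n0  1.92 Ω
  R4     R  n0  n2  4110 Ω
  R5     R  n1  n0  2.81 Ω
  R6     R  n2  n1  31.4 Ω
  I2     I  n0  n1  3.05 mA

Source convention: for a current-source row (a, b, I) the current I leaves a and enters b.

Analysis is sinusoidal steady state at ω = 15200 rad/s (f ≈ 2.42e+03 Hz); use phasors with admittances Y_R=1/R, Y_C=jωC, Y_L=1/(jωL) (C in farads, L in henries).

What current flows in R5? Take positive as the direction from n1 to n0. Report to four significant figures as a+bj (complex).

-0.2676+0.2143j A

MNA unknowns: 2 node voltages V₁..V_2
L1: Y=0.000-0.03759j on G[0,2]
R1: Y=0.0008850+0.000j on G[0,2]
I1: z[1]−=1.15, z[2]+=1.15
R2: Y=0.0001276+0.000j on G[0,1]
R3: Y=0.5208+0.000j on G[1,0]
R4: Y=0.0002433+0.000j on G[0,2]
R5: Y=0.3559+0.000j on G[1,0]
R6: Y=0.03185+0.000j on G[2,1]
I2: z[0]−=0.00305, z[1]+=0.00305
solve → V1=-0.7519+0.6022j, V2=14.56+17.18j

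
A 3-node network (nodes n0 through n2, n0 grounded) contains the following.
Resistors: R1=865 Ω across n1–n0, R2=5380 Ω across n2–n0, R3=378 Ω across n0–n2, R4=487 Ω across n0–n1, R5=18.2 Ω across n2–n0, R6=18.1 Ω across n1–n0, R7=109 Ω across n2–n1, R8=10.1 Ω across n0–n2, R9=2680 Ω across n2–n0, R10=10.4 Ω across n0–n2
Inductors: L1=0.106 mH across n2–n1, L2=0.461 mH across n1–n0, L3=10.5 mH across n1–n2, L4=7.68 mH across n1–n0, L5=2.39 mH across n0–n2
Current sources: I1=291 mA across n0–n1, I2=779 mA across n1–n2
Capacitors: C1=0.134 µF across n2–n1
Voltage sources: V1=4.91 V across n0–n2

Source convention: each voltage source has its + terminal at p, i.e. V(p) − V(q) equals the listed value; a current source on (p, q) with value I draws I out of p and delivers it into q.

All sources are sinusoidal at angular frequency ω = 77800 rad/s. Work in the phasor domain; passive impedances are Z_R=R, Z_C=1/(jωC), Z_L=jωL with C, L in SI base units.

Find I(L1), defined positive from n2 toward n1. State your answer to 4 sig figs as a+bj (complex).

Apply KCL at each of the 2 non-ground nodes and solve the resulting linear system.
Node n1: branches {R1, L1, L2, L3, L4, R4, I1, R6, I2, C1, R7} → V_1 = -4.627-1.554j
Node n2: branches {R2, L1, L3, R3, L5, R5, I2, C1, R7, R8, R9, R10, V1} → V_2 = -4.910+0.000j
Source currents: i(V1)=-1.851+0.07232j

0.1884+0.03426j A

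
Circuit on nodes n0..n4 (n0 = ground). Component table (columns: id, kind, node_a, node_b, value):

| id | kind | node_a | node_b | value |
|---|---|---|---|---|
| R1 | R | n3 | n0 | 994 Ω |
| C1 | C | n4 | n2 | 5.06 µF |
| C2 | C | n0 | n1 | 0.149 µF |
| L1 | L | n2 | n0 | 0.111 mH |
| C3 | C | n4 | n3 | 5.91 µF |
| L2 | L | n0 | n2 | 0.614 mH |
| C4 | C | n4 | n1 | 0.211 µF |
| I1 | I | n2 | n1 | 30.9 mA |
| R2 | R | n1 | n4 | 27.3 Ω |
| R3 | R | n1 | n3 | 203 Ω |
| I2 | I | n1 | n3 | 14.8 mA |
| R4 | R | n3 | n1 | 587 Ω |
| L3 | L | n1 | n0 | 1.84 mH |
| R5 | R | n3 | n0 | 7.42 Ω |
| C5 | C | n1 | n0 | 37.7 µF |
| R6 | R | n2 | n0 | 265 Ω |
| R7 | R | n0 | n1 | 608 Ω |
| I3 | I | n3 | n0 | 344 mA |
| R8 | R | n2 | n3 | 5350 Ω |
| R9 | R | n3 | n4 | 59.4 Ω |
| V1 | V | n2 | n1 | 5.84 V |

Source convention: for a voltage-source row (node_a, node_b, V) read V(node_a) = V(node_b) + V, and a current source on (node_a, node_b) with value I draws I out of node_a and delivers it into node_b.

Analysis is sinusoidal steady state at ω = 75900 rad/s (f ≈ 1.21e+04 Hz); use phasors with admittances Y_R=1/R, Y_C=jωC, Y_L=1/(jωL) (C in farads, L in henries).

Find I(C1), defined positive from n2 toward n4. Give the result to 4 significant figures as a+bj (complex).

MNA unknowns: 4 node voltages V₁..V_4 plus 1 source current (V1)
R1: Y=0.001006+0.000j on G[3,0]
C1: Y=0.000+0.3841j on G[4,2]
C2: Y=0.000+0.01131j on G[0,1]
L1: Y=0.000-0.1187j on G[2,0]
C3: Y=0.000+0.4486j on G[4,3]
L2: Y=0.000-0.02146j on G[0,2]
C4: Y=0.000+0.01601j on G[4,1]
I1: z[2]−=0.0309, z[1]+=0.0309
R2: Y=0.03663+0.000j on G[1,4]
R3: Y=0.004926+0.000j on G[1,3]
I2: z[1]−=0.0148, z[3]+=0.0148
R4: Y=0.001704+0.000j on G[3,1]
L3: Y=0.000-0.007160j on G[1,0]
R5: Y=0.1348+0.000j on G[3,0]
C5: Y=0.000+2.861j on G[1,0]
R6: Y=0.003774+0.000j on G[2,0]
R7: Y=0.001645+0.000j on G[0,1]
I3: z[3]−=0.344, z[0]+=0.344
R8: Y=0.0001869+0.000j on G[2,3]
R9: Y=0.01684+0.000j on G[3,4]
V1: row V2−V1=5.84, i_V1 at 2,1
solve → V1=0.1006+0.2721j, V2=5.941+0.2721j, V3=2.762+3.998j, V4=4.088+2.440j
aux → i_V1=-0.9247+0.1207j

0.8327+0.7116j A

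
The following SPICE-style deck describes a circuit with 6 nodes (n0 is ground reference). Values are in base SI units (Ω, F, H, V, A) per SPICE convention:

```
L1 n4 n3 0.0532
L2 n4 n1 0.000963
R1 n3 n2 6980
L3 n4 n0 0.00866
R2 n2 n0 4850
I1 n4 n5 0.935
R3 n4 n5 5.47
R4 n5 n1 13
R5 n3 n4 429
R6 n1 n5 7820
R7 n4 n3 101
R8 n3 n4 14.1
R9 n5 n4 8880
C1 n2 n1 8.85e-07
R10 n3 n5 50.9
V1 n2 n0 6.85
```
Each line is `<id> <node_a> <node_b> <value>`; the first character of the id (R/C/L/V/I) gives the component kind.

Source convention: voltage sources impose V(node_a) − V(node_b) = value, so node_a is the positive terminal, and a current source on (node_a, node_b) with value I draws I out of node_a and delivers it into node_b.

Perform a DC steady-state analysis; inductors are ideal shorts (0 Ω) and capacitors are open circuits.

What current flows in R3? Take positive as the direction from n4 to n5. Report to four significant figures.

Element admittances at DC:
  L1: short n4↔n3 (DC inductor)
  L2: short n4↔n1 (DC inductor)
  Y(R1) = 0.0001433 S between n3,n2
  L3: short n4↔n0 (DC inductor)
  Y(R2) = 0.0002062 S between n2,n0
  I1: injects 0.935 A into n5 (from n4)
  Y(R3) = 0.1828 S between n4,n5
  Y(R4) = 0.07692 S between n5,n1
  Y(R5) = 0.002331 S between n3,n4
  Y(R6) = 0.0001279 S between n1,n5
  Y(R7) = 0.009901 S between n4,n3
  Y(R8) = 0.07092 S between n3,n4
  Y(R9) = 0.0001126 S between n5,n4
  Y(C1) = 0.000 S between n2,n1
  Y(R10) = 0.01965 S between n3,n5
  V1: constraint V(n2)−V(n0) = 6.85
Assemble and solve the 9×9 MNA system:
  V(n1)=0.000  V(n2)=6.850  V(n3)=0.000  V(n4)=0.000  V(n5)=3.344
  i(L1)=-0.06667  i(L2)=-0.2576  i(L3)=0.0009814  i(V1)=-0.002394

-0.6113 A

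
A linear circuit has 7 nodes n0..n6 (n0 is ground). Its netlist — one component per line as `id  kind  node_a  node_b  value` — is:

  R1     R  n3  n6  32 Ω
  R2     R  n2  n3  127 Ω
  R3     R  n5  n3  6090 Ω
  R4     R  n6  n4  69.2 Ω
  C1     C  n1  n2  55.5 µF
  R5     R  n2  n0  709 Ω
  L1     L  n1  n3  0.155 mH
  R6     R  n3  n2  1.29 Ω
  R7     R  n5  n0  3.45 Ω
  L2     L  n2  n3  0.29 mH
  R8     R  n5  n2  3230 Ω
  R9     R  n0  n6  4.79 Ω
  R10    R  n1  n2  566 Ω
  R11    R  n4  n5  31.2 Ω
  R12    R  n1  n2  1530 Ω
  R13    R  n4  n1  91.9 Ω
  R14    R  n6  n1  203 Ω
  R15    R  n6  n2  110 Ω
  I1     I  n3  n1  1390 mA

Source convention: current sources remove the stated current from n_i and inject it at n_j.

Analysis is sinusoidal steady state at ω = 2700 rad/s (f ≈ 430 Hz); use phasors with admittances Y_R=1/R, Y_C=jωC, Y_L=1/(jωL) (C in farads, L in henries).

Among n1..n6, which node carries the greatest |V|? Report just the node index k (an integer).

Apply KCL at each of the 6 non-ground nodes and solve the resulting linear system.
Node n1: branches {C1, L1, R10, R12, R13, R14, I1} → V_1 = 0.01283+0.4729j
Node n2: branches {R2, C1, R5, R6, L2, R8, R10, R12, R15} → V_2 = -0.03509-0.2049j
Node n3: branches {R1, R2, R3, L1, R6, L2, I1} → V_3 = 0.006402-0.1512j
Node n4: branches {R4, R11, R13} → V_4 = 0.002538+0.09187j
Node n5: branches {R3, R7, R8, R11} → V_5 = 0.0002219+0.008860j
Node n6: branches {R1, R4, R9, R14, R15} → V_6 = -7.104e-05-0.01092j

1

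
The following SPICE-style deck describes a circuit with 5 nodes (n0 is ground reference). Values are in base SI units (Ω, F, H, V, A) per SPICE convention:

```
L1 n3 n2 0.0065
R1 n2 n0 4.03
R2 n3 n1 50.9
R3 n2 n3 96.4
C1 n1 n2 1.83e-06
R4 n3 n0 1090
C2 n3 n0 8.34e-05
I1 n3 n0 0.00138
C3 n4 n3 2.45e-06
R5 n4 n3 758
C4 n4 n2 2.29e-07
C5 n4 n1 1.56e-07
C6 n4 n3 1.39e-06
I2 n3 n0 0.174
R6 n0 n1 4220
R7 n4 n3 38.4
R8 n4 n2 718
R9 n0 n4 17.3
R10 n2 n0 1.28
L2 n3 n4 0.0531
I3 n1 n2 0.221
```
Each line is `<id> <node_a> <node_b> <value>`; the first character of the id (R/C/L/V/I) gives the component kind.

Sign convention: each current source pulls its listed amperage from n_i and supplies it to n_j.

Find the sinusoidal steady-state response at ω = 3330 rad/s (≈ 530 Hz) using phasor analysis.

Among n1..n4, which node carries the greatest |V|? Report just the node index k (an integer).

Apply KCL at each of the 4 non-ground nodes and solve the resulting linear system.
Node n1: branches {R2, C1, C5, R6, I3} → V_1 = -9.519+4.765j
Node n2: branches {L1, R1, R3, C1, C4, R8, R10, I3} → V_2 = 0.2536-0.03083j
Node n3: branches {L1, R2, R3, R4, C2, I1, C3, R5, C6, I2, R7, L2} → V_3 = 0.01287+1.542j
Node n4: branches {C3, R5, C4, C5, C6, R7, R8, R9, L2} → V_4 = -0.1041+0.4432j

1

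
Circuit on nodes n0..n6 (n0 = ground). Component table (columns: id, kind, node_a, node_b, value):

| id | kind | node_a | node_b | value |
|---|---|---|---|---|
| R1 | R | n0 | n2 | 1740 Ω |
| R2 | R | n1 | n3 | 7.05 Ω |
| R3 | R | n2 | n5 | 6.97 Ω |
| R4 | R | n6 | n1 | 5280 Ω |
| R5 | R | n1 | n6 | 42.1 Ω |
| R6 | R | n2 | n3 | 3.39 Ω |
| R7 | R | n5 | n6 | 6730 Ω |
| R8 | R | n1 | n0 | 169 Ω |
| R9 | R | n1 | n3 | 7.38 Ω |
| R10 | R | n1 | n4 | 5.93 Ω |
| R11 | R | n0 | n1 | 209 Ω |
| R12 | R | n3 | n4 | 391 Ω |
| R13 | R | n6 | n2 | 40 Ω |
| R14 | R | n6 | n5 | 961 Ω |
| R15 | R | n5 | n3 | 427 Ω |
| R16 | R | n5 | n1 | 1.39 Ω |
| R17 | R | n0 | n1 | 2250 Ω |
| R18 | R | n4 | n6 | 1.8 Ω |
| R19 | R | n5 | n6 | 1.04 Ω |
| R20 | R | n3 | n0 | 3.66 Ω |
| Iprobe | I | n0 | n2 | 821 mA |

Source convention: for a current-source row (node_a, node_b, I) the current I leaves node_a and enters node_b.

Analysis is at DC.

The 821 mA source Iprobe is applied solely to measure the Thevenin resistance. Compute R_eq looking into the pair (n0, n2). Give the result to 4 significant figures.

R_eq = 5.995 Ω

Apply KCL at each of the 6 non-ground nodes and solve the resulting linear system.
Node n1: branches {R2, R4, R5, R8, R9, R10, R11, R16, R17} → V_1 = 3.451
Node n2: branches {R1, R3, R6, R13, Iprobe} → V_2 = 4.922
Node n3: branches {R2, R6, R9, R12, R15, R20} → V_3 = 2.854
Node n4: branches {R10, R12, R18} → V_4 = 3.625
Node n5: branches {R3, R7, R14, R15, R16, R19} → V_5 = 3.687
Node n6: branches {R4, R5, R7, R13, R14, R18, R19} → V_6 = 3.681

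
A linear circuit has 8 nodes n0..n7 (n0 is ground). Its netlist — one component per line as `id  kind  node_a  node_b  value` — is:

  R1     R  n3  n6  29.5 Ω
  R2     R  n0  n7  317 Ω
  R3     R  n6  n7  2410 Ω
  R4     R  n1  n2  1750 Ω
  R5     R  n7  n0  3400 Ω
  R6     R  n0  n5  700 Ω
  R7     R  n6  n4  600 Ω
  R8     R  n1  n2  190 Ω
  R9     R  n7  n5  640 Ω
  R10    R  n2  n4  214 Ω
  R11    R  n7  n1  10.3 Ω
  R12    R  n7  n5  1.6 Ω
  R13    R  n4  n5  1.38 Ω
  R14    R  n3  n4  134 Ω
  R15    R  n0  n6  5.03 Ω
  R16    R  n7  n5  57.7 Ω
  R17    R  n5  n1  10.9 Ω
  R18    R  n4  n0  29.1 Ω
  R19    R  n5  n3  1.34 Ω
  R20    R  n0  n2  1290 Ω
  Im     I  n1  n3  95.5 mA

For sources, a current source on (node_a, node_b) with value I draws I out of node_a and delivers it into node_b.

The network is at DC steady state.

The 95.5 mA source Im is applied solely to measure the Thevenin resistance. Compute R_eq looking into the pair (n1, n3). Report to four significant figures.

Apply KCL at each of the 7 non-ground nodes and solve the resulting linear system.
Node n1: branches {R4, R8, R11, R17, Im} → V_1 = -0.5778
Node n2: branches {R4, R8, R10, R20} → V_2 = -0.3165
Node n3: branches {R1, R14, R19, Im} → V_3 = 0.07919
Node n4: branches {R7, R10, R13, R14, R18} → V_4 = -0.04282
Node n5: branches {R6, R9, R12, R13, R16, R17, R19} → V_5 = -0.04446
Node n6: branches {R1, R3, R7, R15} → V_6 = 0.01093
Node n7: branches {R2, R3, R5, R9, R11, R12, R16} → V_7 = -0.1137

R_eq = 6.879 Ω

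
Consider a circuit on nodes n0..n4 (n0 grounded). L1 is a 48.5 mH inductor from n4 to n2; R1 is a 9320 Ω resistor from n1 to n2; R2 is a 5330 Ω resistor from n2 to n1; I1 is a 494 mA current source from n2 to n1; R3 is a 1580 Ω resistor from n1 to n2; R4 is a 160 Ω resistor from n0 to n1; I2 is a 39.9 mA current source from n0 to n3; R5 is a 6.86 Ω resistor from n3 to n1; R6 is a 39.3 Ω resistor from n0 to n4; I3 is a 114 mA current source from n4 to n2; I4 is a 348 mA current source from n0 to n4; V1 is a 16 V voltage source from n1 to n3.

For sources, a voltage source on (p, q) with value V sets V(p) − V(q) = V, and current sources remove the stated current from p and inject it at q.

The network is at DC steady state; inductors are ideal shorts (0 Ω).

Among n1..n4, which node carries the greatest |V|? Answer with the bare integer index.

Element admittances at DC:
  L1: short n4↔n2 (DC inductor)
  Y(R1) = 0.0001073 S between n1,n2
  Y(R2) = 0.0001876 S between n2,n1
  I1: injects 0.494 A into n1 (from n2)
  Y(R3) = 0.0006329 S between n1,n2
  Y(R4) = 0.006250 S between n0,n1
  I2: injects 0.0399 A into n3 (from n0)
  Y(R5) = 0.1458 S between n3,n1
  Y(R6) = 0.02545 S between n0,n4
  I3: injects 0.114 A into n2 (from n4)
  I4: injects 0.348 A into n4 (from n0)
  V1: constraint V(n1)−V(n3) = 16
Assemble and solve the 6×6 MNA system:
  V(n1)=74.00  V(n2)=-2.932  V(n3)=58.00  V(n4)=-2.932
  i(L1)=0.3086  i(V1)=-2.372

1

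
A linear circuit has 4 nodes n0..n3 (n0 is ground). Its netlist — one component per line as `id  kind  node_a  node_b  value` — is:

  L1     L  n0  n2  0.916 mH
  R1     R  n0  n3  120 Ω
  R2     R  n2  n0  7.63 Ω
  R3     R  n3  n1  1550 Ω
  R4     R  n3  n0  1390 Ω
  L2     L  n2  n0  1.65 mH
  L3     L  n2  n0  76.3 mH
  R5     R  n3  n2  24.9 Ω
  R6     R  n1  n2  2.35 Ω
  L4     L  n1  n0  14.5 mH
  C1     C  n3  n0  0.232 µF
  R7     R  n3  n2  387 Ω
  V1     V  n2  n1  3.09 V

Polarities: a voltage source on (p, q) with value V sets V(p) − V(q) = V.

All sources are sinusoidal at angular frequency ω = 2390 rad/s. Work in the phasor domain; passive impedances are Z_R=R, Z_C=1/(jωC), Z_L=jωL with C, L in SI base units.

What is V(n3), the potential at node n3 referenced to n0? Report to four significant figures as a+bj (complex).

MNA unknowns: 3 node voltages V₁..V_3 plus 1 source current (V1)
L1: Y=0.000-0.4568j on G[0,2]
R1: Y=0.008333+0.000j on G[0,3]
R2: Y=0.1311+0.000j on G[2,0]
R3: Y=0.0006452+0.000j on G[3,1]
R4: Y=0.0007194+0.000j on G[3,0]
L2: Y=0.000-0.2536j on G[2,0]
L3: Y=0.000-0.005484j on G[2,0]
R5: Y=0.04016+0.000j on G[3,2]
R6: Y=0.4255+0.000j on G[1,2]
L4: Y=0.000-0.02886j on G[1,0]
C1: Y=0.000+0.0005545j on G[3,0]
R7: Y=0.002584+0.000j on G[3,2]
V1: row V2−V1=3.09, i_V1 at 2,1
solve → V1=-2.974-0.02110j, V2=0.1158-0.02110j, V3=0.05764-0.01807j
aux → i_V1=-1.317+0.08582j

0.05764-0.01807j V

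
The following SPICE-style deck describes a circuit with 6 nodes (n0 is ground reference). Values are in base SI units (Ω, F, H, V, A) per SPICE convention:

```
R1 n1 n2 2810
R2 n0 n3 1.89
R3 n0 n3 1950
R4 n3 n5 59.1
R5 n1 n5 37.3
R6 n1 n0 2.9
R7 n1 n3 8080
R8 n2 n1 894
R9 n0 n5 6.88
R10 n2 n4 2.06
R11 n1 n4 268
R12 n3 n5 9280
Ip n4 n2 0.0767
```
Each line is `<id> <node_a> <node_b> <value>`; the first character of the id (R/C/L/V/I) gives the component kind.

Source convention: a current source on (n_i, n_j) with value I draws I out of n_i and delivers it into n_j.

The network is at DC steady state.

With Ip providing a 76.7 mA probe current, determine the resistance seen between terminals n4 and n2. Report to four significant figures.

MNA unknowns: 5 node voltages V₁..V_5
R1: Y=0.0003559 on G[1,2]
R2: Y=0.5291 on G[0,3]
R3: Y=0.0005128 on G[0,3]
R4: Y=0.01692 on G[3,5]
R5: Y=0.02681 on G[1,5]
R6: Y=0.3448 on G[1,0]
R7: Y=0.0001238 on G[1,3]
R8: Y=0.001119 on G[2,1]
R9: Y=0.1453 on G[0,5]
R10: Y=0.4854 on G[2,4]
R11: Y=0.003731 on G[1,4]
R12: Y=0.0001078 on G[3,5]
Ip: z[4]−=0.0767, z[2]+=0.0767
solve → V1=0.000, V2=0.1130, V3=0.000, V4=-0.04465, V5=0.000

R_eq = 2.056 Ω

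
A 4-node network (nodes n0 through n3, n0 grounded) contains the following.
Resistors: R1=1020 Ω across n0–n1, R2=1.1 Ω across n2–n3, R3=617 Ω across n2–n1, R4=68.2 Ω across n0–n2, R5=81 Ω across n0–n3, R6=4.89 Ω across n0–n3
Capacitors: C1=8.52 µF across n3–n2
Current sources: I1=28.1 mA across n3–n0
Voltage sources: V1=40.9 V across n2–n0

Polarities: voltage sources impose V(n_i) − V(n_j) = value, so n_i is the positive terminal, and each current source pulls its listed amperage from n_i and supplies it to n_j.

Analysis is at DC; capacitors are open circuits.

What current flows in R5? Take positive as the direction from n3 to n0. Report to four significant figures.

MNA unknowns: 3 node voltages V₁..V_3 plus 1 source current (V1)
R1: Y=0.0009804 on G[0,1]
R2: Y=0.9091 on G[2,3]
R3: Y=0.001621 on G[2,1]
R4: Y=0.01466 on G[0,2]
C1: Y=0.000 on G[3,2]
R5: Y=0.01235 on G[0,3]
I1: z[3]−=0.0281, z[0]+=0.0281
R6: Y=0.2045 on G[0,3]
V1: row V2−V0=40.9, i_V1 at 2,0
solve → V1=25.48, V2=40.90, V3=33.00
aux → i_V1=-7.808

0.4074 A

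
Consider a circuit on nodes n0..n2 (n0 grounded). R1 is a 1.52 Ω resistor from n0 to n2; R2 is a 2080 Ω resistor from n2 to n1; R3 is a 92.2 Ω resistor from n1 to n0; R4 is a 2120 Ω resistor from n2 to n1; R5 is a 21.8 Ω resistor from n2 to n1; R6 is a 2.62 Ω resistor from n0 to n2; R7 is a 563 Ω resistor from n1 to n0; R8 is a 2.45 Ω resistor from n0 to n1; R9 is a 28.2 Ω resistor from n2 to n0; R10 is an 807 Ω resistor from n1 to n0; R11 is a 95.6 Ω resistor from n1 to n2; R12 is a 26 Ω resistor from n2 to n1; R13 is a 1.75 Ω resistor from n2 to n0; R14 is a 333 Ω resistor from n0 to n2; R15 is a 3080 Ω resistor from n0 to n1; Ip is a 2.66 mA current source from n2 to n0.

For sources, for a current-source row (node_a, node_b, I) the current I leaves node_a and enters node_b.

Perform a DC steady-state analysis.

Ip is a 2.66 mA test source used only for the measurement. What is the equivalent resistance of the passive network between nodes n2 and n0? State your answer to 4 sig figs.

Apply KCL at each of the 2 non-ground nodes and solve the resulting linear system.
Node n1: branches {R2, R3, R4, R5, R7, R8, R10, R11, R12, R15} → V_1 = -0.0002846
Node n2: branches {R1, R2, R4, R5, R6, R9, R11, R12, R13, R14, Ip} → V_2 = -0.001540

R_eq = 0.5789 Ω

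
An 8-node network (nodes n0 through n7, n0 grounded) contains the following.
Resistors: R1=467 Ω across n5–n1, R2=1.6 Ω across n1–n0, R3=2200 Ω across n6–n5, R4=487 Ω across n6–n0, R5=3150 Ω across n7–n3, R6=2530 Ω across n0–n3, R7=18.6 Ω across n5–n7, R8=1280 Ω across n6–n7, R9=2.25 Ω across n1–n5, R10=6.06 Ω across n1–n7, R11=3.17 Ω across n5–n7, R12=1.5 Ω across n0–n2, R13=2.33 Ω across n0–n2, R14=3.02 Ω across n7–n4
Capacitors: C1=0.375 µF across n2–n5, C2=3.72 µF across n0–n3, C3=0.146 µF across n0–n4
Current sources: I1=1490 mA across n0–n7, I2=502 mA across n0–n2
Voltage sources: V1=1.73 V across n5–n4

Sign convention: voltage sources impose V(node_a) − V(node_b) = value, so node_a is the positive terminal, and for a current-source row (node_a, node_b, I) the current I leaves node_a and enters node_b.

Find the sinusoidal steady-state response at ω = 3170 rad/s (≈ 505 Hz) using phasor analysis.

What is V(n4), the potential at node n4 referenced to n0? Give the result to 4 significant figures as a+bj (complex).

2.904-0.02103j V

Element admittances at ω=3170 rad/s:
  Y(R1) = 0.002141+0.000j S between n5,n1
  Y(R2) = 0.6250+0.000j S between n1,n0
  Y(R3) = 0.0004545+0.000j S between n6,n5
  Y(R4) = 0.002053+0.000j S between n6,n0
  Y(C1) = 0.000+0.001189j S between n2,n5
  Y(C2) = 0.000+0.01179j S between n0,n3
  I1: injects 1.49 A into n7 (from n0)
  Y(R5) = 0.0003175+0.000j S between n7,n3
  Y(R6) = 0.0003953+0.000j S between n0,n3
  Y(R7) = 0.05376+0.000j S between n5,n7
  Y(R8) = 0.0007813+0.000j S between n6,n7
  Y(R9) = 0.4444+0.000j S between n1,n5
  Y(R10) = 0.1650+0.000j S between n1,n7
  Y(R11) = 0.3155+0.000j S between n5,n7
  Y(R12) = 0.6667+0.000j S between n0,n2
  Y(C3) = 0.000+0.0004628j S between n0,n4
  I2: injects 0.502 A into n2 (from n0)
  Y(R13) = 0.4292+0.000j S between n0,n2
  Y(R14) = 0.3311+0.000j S between n7,n4
  V1: constraint V(n5)−V(n4) = 1.73
Assemble and solve the 8×8 MNA system:
  V(n1)=2.375-0.01013j  V(n2)=0.4581+0.004530j  V(n3)=0.008014-0.1411j  V(n4)=2.904-0.02103j  V(n5)=4.634-0.02103j  V(n6)=1.889-0.007417j  V(n7)=5.258-0.01899j
  i(V1)=-0.7795+0.0006668j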